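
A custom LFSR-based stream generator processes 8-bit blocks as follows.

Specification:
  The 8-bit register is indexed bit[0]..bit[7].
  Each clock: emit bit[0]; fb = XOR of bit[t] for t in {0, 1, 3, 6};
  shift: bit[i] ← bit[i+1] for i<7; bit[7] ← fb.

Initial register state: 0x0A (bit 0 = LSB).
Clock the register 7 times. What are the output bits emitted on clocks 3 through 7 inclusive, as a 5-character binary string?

reg_0 = 0x0A
clock 1: out=0, reg = 0x05
clock 2: out=1, reg = 0x82
clock 3: out=0, reg = 0xC1
clock 4: out=1, reg = 0x60
clock 5: out=0, reg = 0xB0
clock 6: out=0, reg = 0x58
clock 7: out=0, reg = 0x2C

01000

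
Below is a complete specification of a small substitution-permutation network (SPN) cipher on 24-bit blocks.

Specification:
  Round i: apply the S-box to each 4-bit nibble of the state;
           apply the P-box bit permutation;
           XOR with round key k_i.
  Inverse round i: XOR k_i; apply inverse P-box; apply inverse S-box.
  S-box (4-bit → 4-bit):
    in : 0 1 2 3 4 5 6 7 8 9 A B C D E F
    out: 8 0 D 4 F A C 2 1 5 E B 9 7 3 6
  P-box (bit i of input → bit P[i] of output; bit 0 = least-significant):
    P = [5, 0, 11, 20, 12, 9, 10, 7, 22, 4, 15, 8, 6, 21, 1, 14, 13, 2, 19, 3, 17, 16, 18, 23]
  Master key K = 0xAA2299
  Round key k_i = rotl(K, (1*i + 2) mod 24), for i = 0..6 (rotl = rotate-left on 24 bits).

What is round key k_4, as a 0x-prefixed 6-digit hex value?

0x88A66A

K = 0xAA2299
k_0 = rotl(K, (1*0+2) mod 24) = rotl(K, 2) = 0xA88A66
k_1 = rotl(K, (1*1+2) mod 24) = rotl(K, 3) = 0x5114CD
k_2 = rotl(K, (1*2+2) mod 24) = rotl(K, 4) = 0xA2299A
k_3 = rotl(K, (1*3+2) mod 24) = rotl(K, 5) = 0x445335
k_4 = rotl(K, (1*4+2) mod 24) = rotl(K, 6) = 0x88A66A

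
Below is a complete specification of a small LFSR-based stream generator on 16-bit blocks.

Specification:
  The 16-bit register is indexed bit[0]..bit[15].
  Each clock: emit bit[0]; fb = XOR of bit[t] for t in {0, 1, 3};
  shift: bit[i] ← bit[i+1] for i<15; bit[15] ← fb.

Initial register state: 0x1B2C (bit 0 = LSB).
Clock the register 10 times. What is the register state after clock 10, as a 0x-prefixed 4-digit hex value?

0x77C6

reg_0 = 0x1B2C
clock 1: out=0, reg = 0x8D96
clock 2: out=0, reg = 0xC6CB
clock 3: out=1, reg = 0xE365
clock 4: out=1, reg = 0xF1B2
clock 5: out=0, reg = 0xF8D9
clock 6: out=1, reg = 0x7C6C
clock 7: out=0, reg = 0xBE36
clock 8: out=0, reg = 0xDF1B
clock 9: out=1, reg = 0xEF8D
clock 10: out=1, reg = 0x77C6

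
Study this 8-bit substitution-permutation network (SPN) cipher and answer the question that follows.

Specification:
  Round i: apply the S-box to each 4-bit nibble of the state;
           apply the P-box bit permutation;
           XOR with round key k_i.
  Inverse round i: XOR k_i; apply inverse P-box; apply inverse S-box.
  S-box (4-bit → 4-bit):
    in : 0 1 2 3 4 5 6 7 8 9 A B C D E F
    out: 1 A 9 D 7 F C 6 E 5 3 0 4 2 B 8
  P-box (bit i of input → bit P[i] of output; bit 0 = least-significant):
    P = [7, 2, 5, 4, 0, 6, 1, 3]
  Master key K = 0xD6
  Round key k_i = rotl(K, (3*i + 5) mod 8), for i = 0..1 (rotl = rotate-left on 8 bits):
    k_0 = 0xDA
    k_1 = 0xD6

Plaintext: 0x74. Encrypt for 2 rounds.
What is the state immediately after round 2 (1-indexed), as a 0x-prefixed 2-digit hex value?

0xFD

s_0 = plaintext = 0x74
s_1 = Round(s_0, k_0) = 0x3C
s_2 = Round(s_1, k_1) = 0xFD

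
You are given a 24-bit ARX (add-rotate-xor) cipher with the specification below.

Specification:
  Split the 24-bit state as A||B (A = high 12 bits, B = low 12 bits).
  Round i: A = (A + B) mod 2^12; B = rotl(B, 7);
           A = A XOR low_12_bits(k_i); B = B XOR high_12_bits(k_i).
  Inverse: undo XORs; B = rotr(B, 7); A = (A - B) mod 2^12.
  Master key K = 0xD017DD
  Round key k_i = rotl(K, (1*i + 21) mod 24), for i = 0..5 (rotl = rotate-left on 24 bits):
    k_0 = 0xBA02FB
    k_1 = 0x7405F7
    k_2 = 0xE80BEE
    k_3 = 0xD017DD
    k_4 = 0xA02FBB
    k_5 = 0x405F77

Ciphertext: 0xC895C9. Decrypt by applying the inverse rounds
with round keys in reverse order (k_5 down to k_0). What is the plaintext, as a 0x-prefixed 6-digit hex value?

0x7C2712

s_0 = ciphertext = 0xC895C9
s_1 = InvRound(s_0, k_5) = 0xA7B983
s_2 = InvRound(s_1, k_4) = 0x599027
s_3 = InvRound(s_2, k_3) = 0xD6A4DA
s_4 = InvRound(s_3, k_2) = 0xB30B54
s_5 = InvRound(s_4, k_1) = 0xC2F298
s_6 = InvRound(s_5, k_0) = 0x7C2712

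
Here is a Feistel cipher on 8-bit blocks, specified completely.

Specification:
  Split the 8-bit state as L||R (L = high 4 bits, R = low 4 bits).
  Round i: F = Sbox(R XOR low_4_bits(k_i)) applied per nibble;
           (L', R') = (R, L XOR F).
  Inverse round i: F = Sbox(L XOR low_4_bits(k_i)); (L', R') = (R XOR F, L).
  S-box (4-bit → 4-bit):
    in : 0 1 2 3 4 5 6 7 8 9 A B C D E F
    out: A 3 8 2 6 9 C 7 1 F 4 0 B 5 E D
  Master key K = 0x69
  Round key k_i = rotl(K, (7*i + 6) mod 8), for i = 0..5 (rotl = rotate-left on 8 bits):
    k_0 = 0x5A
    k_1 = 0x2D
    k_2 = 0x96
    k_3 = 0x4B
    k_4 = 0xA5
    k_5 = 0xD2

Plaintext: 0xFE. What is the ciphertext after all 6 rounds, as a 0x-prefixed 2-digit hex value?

0xBC

s_0 = plaintext = 0xFE
s_1 = Round(s_0, k_0) = 0xE9
s_2 = Round(s_1, k_1) = 0x98
s_3 = Round(s_2, k_2) = 0x87
s_4 = Round(s_3, k_3) = 0x73
s_5 = Round(s_4, k_4) = 0x3B
s_6 = Round(s_5, k_5) = 0xBC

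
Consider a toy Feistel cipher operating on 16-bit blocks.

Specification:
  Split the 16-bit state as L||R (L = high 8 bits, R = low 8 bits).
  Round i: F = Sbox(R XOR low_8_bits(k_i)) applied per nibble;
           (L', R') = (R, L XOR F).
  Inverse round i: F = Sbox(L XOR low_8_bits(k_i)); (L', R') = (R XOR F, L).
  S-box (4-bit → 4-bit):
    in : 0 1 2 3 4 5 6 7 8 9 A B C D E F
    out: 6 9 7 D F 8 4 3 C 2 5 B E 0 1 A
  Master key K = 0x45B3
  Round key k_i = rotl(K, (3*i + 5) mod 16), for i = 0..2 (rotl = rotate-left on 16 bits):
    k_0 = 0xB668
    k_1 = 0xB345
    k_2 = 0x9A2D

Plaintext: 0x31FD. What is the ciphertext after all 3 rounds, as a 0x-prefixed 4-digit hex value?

s_0 = plaintext = 0x31FD
s_1 = Round(s_0, k_0) = 0xFD19
s_2 = Round(s_1, k_1) = 0x1973
s_3 = Round(s_2, k_2) = 0x7398

0x7398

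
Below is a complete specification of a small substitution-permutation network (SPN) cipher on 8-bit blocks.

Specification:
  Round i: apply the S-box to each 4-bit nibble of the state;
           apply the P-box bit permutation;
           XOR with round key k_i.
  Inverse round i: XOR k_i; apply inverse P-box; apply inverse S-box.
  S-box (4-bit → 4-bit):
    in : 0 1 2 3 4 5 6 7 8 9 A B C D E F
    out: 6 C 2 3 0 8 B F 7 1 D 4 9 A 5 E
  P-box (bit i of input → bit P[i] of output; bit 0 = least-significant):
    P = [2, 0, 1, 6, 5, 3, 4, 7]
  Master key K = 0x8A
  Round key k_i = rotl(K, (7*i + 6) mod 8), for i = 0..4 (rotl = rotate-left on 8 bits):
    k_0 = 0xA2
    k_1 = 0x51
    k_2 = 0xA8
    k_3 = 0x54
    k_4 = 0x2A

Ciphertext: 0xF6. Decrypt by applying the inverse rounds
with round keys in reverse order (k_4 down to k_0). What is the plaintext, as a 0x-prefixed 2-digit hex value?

s_0 = ciphertext = 0xF6
s_1 = InvRound(s_0, k_4) = 0xFC
s_2 = InvRound(s_1, k_3) = 0x64
s_3 = InvRound(s_2, k_2) = 0xDC
s_4 = InvRound(s_3, k_1) = 0xD3
s_5 = InvRound(s_4, k_0) = 0xED

0xED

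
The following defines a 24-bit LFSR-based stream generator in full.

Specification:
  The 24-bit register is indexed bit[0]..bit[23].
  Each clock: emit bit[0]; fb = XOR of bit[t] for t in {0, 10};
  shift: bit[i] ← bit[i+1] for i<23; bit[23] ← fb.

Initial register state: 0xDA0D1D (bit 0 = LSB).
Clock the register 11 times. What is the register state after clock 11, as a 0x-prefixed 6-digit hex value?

reg_0 = 0xDA0D1D
clock 1: out=1, reg = 0x6D068E
clock 2: out=0, reg = 0xB68347
clock 3: out=1, reg = 0xDB41A3
clock 4: out=1, reg = 0xEDA0D1
clock 5: out=1, reg = 0xF6D068
clock 6: out=0, reg = 0x7B6834
clock 7: out=0, reg = 0x3DB41A
clock 8: out=0, reg = 0x9EDA0D
clock 9: out=1, reg = 0xCF6D06
clock 10: out=0, reg = 0xE7B683
clock 11: out=1, reg = 0x73DB41

0x73DB41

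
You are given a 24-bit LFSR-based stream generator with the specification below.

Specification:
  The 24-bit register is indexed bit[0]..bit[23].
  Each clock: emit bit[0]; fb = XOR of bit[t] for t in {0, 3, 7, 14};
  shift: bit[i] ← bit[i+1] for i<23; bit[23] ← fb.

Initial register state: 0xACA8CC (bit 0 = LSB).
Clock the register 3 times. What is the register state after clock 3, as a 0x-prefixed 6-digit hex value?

0xD59519

reg_0 = 0xACA8CC
clock 1: out=0, reg = 0x565466
clock 2: out=0, reg = 0xAB2A33
clock 3: out=1, reg = 0xD59519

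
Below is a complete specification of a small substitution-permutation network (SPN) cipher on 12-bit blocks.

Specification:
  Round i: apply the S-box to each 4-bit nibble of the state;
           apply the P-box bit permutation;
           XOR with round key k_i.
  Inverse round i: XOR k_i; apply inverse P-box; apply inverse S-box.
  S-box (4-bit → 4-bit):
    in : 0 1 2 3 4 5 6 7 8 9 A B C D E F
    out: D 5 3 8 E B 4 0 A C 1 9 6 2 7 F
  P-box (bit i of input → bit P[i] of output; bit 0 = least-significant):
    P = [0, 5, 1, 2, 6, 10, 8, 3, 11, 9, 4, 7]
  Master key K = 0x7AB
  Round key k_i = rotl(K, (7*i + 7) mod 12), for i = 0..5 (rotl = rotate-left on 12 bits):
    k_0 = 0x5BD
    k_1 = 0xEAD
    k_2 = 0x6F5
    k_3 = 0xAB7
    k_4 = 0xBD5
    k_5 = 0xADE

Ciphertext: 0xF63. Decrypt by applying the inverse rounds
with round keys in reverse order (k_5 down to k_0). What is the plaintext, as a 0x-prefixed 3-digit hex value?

0x571

s_0 = ciphertext = 0xF63
s_1 = InvRound(s_0, k_5) = 0x945
s_2 = InvRound(s_1, k_4) = 0x477
s_3 = InvRound(s_2, k_3) = 0x527
s_4 = InvRound(s_3, k_2) = 0x416
s_5 = InvRound(s_4, k_1) = 0xF3E
s_6 = InvRound(s_5, k_0) = 0x571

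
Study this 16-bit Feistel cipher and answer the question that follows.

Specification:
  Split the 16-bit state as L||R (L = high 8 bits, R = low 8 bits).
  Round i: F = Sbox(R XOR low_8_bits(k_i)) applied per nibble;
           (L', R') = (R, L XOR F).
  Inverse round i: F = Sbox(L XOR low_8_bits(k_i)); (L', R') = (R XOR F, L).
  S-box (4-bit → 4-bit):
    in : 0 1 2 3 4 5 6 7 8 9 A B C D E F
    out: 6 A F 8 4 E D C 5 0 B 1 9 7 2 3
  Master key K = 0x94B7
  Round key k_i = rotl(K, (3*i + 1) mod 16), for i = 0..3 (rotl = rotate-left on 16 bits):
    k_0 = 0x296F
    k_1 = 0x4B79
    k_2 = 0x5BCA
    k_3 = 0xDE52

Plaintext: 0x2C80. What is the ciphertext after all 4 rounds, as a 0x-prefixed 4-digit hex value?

s_0 = plaintext = 0x2C80
s_1 = Round(s_0, k_0) = 0x800F
s_2 = Round(s_1, k_1) = 0x0F4D
s_3 = Round(s_2, k_2) = 0x4D53
s_4 = Round(s_3, k_3) = 0x5327

0x5327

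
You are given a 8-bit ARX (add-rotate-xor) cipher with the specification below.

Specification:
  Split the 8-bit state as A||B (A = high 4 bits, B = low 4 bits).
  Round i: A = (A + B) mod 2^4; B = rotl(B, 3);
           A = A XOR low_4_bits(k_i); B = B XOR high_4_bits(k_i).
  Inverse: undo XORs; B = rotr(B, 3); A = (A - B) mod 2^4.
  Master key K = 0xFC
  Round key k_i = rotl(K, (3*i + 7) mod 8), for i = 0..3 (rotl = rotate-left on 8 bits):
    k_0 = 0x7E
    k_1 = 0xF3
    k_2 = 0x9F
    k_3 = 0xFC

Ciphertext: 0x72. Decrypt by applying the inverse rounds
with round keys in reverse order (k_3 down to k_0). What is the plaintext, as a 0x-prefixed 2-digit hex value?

0xF0

s_0 = ciphertext = 0x72
s_1 = InvRound(s_0, k_3) = 0x0B
s_2 = InvRound(s_1, k_2) = 0xB4
s_3 = InvRound(s_2, k_1) = 0x17
s_4 = InvRound(s_3, k_0) = 0xF0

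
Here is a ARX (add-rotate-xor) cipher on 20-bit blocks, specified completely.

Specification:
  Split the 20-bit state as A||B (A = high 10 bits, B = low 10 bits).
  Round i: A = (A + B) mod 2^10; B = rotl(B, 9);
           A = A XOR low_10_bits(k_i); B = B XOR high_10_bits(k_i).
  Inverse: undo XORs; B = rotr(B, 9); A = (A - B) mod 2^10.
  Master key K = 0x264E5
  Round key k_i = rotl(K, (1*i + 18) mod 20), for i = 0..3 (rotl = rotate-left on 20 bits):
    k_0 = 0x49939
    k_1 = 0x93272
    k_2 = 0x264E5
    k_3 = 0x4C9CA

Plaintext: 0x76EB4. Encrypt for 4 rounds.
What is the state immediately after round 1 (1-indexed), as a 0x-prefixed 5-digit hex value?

0x6D87C

s_0 = plaintext = 0x76EB4
s_1 = Round(s_0, k_0) = 0x6D87C
s_2 = Round(s_1, k_1) = 0x10272
s_3 = Round(s_2, k_2) = 0x95DA0
s_4 = Round(s_3, k_3) = 0x8F5E2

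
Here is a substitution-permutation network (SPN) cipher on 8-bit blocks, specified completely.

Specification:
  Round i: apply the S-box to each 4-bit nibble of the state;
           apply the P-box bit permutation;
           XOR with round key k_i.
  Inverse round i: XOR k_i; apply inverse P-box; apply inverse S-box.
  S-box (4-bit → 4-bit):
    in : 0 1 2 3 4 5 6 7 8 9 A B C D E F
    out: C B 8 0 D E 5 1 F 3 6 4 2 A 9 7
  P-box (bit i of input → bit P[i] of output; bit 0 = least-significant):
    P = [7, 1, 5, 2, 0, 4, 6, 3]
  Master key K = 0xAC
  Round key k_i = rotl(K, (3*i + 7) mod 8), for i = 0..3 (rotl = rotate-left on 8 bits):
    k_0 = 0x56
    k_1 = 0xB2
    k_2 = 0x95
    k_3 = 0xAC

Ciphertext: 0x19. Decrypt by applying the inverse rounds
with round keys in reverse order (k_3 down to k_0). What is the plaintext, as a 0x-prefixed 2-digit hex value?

0x9B

s_0 = ciphertext = 0x19
s_1 = InvRound(s_0, k_3) = 0x94
s_2 = InvRound(s_1, k_2) = 0x73
s_3 = InvRound(s_2, k_1) = 0x67
s_4 = InvRound(s_3, k_0) = 0x9B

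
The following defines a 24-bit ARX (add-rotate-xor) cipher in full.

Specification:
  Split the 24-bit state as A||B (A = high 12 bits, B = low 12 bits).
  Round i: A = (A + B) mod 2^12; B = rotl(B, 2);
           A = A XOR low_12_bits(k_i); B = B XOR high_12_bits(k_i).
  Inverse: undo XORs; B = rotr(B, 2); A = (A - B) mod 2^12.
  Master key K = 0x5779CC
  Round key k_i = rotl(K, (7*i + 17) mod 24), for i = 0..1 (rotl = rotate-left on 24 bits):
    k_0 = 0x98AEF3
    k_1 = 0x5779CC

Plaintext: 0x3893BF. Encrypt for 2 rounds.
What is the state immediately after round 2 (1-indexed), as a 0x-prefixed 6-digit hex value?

0x8FD8AE

s_0 = plaintext = 0x3893BF
s_1 = Round(s_0, k_0) = 0x9BB776
s_2 = Round(s_1, k_1) = 0x8FD8AE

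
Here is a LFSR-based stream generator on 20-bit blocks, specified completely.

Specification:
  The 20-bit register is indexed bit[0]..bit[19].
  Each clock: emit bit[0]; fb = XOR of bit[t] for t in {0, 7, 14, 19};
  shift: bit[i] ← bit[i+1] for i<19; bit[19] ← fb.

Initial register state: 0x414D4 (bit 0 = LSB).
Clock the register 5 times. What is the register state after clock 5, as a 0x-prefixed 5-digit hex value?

0xDA0A6

reg_0 = 0x414D4
clock 1: out=0, reg = 0xA0A6A
clock 2: out=0, reg = 0xD0535
clock 3: out=1, reg = 0x6829A
clock 4: out=0, reg = 0xB414D
clock 5: out=1, reg = 0xDA0A6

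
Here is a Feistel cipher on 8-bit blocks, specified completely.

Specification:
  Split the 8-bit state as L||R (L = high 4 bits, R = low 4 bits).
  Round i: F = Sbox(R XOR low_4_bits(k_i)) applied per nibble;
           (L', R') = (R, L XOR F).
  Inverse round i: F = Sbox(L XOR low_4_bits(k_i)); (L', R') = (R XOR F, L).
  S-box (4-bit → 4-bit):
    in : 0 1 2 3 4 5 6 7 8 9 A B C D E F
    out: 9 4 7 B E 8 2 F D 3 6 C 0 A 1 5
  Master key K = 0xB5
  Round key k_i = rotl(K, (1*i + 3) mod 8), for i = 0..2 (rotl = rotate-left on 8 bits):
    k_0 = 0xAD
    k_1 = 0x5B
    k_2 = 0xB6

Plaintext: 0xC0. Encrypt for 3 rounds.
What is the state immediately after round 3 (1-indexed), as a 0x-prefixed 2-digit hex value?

s_0 = plaintext = 0xC0
s_1 = Round(s_0, k_0) = 0x06
s_2 = Round(s_1, k_1) = 0x6A
s_3 = Round(s_2, k_2) = 0xA6

0xA6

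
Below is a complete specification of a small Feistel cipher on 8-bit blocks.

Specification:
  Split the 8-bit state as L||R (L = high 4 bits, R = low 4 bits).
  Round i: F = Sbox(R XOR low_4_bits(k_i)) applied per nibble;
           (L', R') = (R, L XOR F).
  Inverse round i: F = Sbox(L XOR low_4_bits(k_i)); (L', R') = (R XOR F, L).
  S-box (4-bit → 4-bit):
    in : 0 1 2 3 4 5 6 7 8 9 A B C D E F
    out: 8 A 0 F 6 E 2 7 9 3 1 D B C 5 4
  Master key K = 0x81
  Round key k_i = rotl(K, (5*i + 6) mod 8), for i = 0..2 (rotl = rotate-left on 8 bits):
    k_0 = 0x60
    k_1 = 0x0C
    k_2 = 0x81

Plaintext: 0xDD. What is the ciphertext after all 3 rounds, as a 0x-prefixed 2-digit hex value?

0x19

s_0 = plaintext = 0xDD
s_1 = Round(s_0, k_0) = 0xD1
s_2 = Round(s_1, k_1) = 0x11
s_3 = Round(s_2, k_2) = 0x19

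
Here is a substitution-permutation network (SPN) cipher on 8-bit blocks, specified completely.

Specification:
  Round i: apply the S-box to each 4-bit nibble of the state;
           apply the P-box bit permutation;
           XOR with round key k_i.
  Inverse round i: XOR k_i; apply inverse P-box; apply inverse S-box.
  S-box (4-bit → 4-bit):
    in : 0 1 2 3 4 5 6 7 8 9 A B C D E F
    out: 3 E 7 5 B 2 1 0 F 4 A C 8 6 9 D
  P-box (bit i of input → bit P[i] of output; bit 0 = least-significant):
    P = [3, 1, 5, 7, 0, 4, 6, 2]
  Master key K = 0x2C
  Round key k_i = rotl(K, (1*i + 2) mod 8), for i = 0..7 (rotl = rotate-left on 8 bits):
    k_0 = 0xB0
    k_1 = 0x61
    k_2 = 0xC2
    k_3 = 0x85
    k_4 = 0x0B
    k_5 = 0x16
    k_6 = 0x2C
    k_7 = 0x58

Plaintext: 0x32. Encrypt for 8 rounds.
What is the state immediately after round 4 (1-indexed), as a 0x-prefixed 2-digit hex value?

0xDE

s_0 = plaintext = 0x32
s_1 = Round(s_0, k_0) = 0xDB
s_2 = Round(s_1, k_1) = 0x91
s_3 = Round(s_2, k_2) = 0x20
s_4 = Round(s_3, k_3) = 0xDE
s_5 = Round(s_4, k_4) = 0xD3
s_6 = Round(s_5, k_5) = 0x6E
s_7 = Round(s_6, k_6) = 0xA5
s_8 = Round(s_7, k_7) = 0x4E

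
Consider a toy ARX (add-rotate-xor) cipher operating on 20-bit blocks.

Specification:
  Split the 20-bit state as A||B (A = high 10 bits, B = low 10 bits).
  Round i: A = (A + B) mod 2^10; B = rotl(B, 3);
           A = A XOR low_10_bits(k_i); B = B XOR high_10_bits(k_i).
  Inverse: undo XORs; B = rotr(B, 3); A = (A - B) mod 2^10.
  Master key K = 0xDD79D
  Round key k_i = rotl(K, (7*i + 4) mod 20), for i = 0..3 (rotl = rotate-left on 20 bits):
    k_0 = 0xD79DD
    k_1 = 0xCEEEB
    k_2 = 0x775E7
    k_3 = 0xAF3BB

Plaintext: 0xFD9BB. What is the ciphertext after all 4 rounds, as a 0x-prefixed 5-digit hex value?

0xFE5E6

s_0 = plaintext = 0xFD9BB
s_1 = Round(s_0, k_0) = 0x1B285
s_2 = Round(s_1, k_1) = 0x06B16
s_3 = Round(s_2, k_2) = 0xB5D6B
s_4 = Round(s_3, k_3) = 0xFE5E6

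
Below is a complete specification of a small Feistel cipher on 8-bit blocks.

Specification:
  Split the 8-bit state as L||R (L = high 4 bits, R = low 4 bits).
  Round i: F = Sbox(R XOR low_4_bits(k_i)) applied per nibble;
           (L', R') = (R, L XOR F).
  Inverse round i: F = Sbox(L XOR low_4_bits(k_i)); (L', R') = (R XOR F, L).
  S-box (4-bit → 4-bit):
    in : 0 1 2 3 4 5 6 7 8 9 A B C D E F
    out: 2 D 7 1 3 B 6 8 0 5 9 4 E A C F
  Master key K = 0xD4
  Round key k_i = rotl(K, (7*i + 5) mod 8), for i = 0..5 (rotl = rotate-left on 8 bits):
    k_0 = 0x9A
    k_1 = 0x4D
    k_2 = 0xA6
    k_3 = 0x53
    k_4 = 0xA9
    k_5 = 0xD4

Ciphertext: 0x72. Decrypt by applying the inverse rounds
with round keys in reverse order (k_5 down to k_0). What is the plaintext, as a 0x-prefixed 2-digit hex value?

0xB7

s_0 = ciphertext = 0x72
s_1 = InvRound(s_0, k_5) = 0x37
s_2 = InvRound(s_1, k_4) = 0xE3
s_3 = InvRound(s_2, k_3) = 0x9E
s_4 = InvRound(s_3, k_2) = 0x19
s_5 = InvRound(s_4, k_1) = 0x71
s_6 = InvRound(s_5, k_0) = 0xB7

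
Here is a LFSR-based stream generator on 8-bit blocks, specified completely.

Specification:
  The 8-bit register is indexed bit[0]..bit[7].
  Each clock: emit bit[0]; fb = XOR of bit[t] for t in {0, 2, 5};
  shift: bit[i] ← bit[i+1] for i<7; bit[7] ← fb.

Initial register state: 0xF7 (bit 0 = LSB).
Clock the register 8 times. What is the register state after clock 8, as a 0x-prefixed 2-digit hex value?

0xA5

reg_0 = 0xF7
clock 1: out=1, reg = 0xFB
clock 2: out=1, reg = 0x7D
clock 3: out=1, reg = 0xBE
clock 4: out=0, reg = 0x5F
clock 5: out=1, reg = 0x2F
clock 6: out=1, reg = 0x97
clock 7: out=1, reg = 0x4B
clock 8: out=1, reg = 0xA5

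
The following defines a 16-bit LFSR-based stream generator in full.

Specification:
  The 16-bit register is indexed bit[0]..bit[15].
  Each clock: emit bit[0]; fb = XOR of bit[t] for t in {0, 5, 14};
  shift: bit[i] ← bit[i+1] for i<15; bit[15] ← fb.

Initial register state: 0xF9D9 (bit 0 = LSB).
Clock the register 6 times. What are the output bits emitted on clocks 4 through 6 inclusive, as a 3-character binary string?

reg_0 = 0xF9D9
clock 1: out=1, reg = 0x7CEC
clock 2: out=0, reg = 0x3E76
clock 3: out=0, reg = 0x9F3B
clock 4: out=1, reg = 0x4F9D
clock 5: out=1, reg = 0x27CE
clock 6: out=0, reg = 0x13E7

110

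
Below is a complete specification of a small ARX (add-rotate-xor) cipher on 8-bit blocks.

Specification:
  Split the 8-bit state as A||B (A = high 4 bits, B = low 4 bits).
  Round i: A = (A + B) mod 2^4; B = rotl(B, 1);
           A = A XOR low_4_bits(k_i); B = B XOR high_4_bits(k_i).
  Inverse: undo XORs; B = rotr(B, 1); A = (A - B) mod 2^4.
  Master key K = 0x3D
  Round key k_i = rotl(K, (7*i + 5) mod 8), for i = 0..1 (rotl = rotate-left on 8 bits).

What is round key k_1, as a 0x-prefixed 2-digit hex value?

K = 0x3D
k_0 = rotl(K, (7*0+5) mod 8) = rotl(K, 5) = 0xA7
k_1 = rotl(K, (7*1+5) mod 8) = rotl(K, 4) = 0xD3

0xD3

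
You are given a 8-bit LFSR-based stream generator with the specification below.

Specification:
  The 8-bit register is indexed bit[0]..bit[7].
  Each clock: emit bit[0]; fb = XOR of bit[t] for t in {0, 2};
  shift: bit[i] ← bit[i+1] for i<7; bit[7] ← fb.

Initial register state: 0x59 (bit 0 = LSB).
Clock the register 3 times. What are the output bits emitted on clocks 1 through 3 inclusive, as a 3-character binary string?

100

reg_0 = 0x59
clock 1: out=1, reg = 0xAC
clock 2: out=0, reg = 0xD6
clock 3: out=0, reg = 0xEB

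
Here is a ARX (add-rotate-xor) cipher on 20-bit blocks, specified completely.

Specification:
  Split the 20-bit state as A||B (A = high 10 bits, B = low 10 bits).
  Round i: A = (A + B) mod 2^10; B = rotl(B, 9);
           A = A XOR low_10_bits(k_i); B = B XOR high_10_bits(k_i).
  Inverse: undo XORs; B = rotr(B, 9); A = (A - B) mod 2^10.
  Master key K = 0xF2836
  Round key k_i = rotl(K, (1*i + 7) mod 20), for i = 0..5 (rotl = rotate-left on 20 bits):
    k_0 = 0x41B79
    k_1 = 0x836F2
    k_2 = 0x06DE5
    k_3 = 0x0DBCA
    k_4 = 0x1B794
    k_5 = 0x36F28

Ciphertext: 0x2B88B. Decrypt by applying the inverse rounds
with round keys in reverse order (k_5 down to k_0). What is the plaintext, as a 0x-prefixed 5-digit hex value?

0x12C24

s_0 = ciphertext = 0x2B88B
s_1 = InvRound(s_0, k_5) = 0xB98A0
s_2 = InvRound(s_1, k_4) = 0xF619A
s_3 = InvRound(s_2, k_3) = 0x2EB58
s_4 = InvRound(s_3, k_2) = 0xB6287
s_5 = InvRound(s_4, k_1) = 0xC5914
s_6 = InvRound(s_5, k_0) = 0x12C24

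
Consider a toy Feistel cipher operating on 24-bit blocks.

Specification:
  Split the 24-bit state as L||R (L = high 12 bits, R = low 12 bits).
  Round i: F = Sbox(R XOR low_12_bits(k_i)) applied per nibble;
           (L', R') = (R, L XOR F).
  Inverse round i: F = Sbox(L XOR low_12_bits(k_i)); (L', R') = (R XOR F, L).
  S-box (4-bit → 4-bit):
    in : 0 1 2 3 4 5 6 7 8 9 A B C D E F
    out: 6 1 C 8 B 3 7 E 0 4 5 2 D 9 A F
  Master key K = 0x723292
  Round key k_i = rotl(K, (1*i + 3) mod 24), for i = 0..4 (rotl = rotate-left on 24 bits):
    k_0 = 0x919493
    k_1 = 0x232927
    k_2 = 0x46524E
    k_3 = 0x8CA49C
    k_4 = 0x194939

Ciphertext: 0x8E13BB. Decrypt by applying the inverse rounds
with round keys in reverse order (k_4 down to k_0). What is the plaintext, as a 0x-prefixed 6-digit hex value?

0x5A93A6

s_0 = ciphertext = 0x8E13BB
s_1 = InvRound(s_0, k_4) = 0x22B8E1
s_2 = InvRound(s_1, k_3) = 0xFCF22B
s_3 = InvRound(s_2, k_2) = 0xB2AFCF
s_4 = InvRound(s_3, k_1) = 0x3A6B2A
s_5 = InvRound(s_4, k_0) = 0x5A93A6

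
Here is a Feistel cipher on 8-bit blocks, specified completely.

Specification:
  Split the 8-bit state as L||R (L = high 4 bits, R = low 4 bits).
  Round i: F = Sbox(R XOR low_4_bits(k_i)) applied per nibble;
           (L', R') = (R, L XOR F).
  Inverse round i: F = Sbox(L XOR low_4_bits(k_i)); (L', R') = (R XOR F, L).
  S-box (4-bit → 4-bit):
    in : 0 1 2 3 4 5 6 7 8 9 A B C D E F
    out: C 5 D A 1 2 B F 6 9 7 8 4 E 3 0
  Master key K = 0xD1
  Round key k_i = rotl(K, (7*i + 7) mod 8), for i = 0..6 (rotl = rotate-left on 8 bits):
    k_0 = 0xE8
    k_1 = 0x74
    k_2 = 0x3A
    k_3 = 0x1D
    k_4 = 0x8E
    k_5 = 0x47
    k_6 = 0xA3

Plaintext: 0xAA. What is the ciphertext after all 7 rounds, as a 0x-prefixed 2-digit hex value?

0x6E

s_0 = plaintext = 0xAA
s_1 = Round(s_0, k_0) = 0xA7
s_2 = Round(s_1, k_1) = 0x70
s_3 = Round(s_2, k_2) = 0x00
s_4 = Round(s_3, k_3) = 0x0E
s_5 = Round(s_4, k_4) = 0xEC
s_6 = Round(s_5, k_5) = 0xC6
s_7 = Round(s_6, k_6) = 0x6E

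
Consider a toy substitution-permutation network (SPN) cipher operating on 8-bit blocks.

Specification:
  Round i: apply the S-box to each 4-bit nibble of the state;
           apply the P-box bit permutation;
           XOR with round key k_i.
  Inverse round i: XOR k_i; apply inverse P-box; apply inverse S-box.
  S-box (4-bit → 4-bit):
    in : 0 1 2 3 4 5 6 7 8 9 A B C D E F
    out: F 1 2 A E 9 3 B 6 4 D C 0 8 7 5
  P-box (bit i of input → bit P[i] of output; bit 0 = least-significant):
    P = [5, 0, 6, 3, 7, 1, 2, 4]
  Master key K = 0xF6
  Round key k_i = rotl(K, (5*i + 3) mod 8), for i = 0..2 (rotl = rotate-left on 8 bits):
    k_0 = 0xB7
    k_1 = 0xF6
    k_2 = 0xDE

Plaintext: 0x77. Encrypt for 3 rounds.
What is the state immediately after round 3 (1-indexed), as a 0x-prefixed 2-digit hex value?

0x35

s_0 = plaintext = 0x77
s_1 = Round(s_0, k_0) = 0x0C
s_2 = Round(s_1, k_1) = 0x60
s_3 = Round(s_2, k_2) = 0x35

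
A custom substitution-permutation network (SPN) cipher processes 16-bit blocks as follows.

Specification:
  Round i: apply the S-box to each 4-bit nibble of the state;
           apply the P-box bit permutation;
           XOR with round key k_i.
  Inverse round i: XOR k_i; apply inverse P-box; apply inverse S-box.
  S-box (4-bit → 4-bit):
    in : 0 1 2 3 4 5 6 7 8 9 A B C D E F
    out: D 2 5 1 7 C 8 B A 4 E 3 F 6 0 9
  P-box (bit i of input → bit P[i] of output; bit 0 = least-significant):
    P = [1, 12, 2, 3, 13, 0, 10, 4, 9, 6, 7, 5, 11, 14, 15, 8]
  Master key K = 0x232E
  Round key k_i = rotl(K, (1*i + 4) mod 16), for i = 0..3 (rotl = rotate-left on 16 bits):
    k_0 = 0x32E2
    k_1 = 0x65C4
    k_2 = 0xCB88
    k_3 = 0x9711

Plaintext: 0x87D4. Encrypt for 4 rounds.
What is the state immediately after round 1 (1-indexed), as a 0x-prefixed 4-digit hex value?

0x6585

s_0 = plaintext = 0x87D4
s_1 = Round(s_0, k_0) = 0x6585
s_2 = Round(s_1, k_1) = 0x6479
s_3 = Round(s_2, k_2) = 0xE85D
s_4 = Round(s_3, k_3) = 0x8365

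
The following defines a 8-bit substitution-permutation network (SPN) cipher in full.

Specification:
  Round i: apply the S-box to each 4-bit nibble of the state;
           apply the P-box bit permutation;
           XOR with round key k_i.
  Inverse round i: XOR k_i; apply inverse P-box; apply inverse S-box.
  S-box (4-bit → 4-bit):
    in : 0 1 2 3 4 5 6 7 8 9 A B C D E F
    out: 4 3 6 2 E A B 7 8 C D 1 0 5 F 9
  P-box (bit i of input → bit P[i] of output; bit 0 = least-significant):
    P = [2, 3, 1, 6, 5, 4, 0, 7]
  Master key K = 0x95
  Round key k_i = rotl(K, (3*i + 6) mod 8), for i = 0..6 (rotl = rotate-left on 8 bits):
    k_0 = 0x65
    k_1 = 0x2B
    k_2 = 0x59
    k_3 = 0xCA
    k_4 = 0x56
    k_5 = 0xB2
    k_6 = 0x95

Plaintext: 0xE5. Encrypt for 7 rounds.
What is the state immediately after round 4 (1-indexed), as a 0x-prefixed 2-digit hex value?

0xA4

s_0 = plaintext = 0xE5
s_1 = Round(s_0, k_0) = 0x9C
s_2 = Round(s_1, k_1) = 0xAA
s_3 = Round(s_2, k_2) = 0xBE
s_4 = Round(s_3, k_3) = 0xA4
s_5 = Round(s_4, k_4) = 0xBD
s_6 = Round(s_5, k_5) = 0x94
s_7 = Round(s_6, k_6) = 0x5E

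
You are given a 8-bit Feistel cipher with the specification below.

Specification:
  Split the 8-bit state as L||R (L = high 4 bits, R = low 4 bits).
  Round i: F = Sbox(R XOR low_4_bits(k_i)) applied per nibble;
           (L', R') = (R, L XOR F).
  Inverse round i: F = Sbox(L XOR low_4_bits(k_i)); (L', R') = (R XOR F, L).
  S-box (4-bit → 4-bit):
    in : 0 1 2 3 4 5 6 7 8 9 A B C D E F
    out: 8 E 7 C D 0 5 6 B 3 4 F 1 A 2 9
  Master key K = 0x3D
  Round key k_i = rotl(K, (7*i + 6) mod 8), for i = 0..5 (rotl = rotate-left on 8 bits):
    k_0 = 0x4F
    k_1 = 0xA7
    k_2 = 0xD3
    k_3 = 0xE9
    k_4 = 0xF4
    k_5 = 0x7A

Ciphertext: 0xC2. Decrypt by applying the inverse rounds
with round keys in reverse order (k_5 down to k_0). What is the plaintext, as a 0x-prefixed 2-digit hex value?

s_0 = ciphertext = 0xC2
s_1 = InvRound(s_0, k_5) = 0x7C
s_2 = InvRound(s_1, k_4) = 0x07
s_3 = InvRound(s_2, k_3) = 0x40
s_4 = InvRound(s_3, k_2) = 0x64
s_5 = InvRound(s_4, k_1) = 0xA6
s_6 = InvRound(s_5, k_0) = 0x6A

0x6A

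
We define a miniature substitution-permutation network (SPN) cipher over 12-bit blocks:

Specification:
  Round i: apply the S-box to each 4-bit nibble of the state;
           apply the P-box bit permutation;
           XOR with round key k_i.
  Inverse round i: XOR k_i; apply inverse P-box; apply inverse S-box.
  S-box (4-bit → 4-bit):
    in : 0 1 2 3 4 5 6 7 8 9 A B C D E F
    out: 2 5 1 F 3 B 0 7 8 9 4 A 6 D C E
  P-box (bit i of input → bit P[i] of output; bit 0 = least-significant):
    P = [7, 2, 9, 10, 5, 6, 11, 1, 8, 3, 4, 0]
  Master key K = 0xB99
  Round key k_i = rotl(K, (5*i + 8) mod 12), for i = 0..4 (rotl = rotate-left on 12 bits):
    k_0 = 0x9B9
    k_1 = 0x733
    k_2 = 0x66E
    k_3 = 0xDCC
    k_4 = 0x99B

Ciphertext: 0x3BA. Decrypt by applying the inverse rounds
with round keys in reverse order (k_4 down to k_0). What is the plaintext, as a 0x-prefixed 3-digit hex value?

s_0 = ciphertext = 0x3BA
s_1 = InvRound(s_0, k_4) = 0x81A
s_2 = InvRound(s_1, k_3) = 0x1B5
s_3 = InvRound(s_2, k_2) = 0x3BD
s_4 = InvRound(s_3, k_1) = 0x085
s_5 = InvRound(s_4, k_0) = 0x710

0x710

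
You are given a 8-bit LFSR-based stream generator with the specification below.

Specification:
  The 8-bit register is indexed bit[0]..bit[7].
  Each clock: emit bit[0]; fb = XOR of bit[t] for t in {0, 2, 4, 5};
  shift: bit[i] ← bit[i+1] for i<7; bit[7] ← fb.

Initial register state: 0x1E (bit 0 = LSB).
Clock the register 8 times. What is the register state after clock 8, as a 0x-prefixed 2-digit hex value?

0x58

reg_0 = 0x1E
clock 1: out=0, reg = 0x0F
clock 2: out=1, reg = 0x07
clock 3: out=1, reg = 0x03
clock 4: out=1, reg = 0x81
clock 5: out=1, reg = 0xC0
clock 6: out=0, reg = 0x60
clock 7: out=0, reg = 0xB0
clock 8: out=0, reg = 0x58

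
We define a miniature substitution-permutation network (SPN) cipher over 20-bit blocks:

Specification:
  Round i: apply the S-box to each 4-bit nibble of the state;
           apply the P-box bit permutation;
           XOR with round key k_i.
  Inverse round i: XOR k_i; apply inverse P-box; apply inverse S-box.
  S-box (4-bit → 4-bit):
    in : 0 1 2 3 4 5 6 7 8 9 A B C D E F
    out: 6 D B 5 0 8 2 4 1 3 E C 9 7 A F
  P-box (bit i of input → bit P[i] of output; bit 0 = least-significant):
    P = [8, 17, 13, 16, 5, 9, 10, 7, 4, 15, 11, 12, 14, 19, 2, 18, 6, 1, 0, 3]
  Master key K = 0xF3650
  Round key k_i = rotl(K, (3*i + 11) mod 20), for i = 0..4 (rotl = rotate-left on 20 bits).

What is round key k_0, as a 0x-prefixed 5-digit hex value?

K = 0xF3650
k_0 = rotl(K, (3*0+11) mod 20) = rotl(K, 11) = 0x2879B

0x2879B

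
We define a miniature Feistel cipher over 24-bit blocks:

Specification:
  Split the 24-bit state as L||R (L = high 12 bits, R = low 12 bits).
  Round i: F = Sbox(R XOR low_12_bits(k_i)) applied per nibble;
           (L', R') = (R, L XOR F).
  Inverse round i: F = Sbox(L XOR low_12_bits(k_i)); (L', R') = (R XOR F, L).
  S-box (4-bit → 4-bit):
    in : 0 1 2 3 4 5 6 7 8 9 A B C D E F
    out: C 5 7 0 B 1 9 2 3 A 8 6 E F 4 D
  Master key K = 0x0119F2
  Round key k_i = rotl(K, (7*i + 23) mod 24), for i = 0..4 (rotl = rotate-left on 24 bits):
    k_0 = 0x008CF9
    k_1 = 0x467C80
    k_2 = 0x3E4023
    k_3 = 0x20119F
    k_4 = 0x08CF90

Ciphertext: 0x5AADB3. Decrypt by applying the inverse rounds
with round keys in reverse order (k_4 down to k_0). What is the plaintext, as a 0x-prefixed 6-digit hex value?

s_0 = ciphertext = 0x5AADB3
s_1 = InvRound(s_0, k_4) = 0x5BB5AA
s_2 = InvRound(s_1, k_3) = 0xED15BB
s_3 = InvRound(s_2, k_2) = 0x16CED1
s_4 = InvRound(s_3, k_1) = 0x19F16C
s_5 = InvRound(s_4, k_0) = 0xEF519F

0xEF519F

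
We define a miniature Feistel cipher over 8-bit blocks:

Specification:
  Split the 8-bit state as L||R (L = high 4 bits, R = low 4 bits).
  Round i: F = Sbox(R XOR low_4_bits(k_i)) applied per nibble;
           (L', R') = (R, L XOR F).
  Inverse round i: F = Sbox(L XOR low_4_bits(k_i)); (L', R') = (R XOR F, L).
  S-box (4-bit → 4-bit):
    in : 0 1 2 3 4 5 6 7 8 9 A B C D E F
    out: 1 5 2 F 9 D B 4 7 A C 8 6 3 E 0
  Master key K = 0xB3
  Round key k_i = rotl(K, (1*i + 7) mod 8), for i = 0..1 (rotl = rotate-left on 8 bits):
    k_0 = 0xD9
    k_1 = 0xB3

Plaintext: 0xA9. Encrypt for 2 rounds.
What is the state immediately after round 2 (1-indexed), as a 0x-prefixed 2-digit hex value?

0xBE

s_0 = plaintext = 0xA9
s_1 = Round(s_0, k_0) = 0x9B
s_2 = Round(s_1, k_1) = 0xBE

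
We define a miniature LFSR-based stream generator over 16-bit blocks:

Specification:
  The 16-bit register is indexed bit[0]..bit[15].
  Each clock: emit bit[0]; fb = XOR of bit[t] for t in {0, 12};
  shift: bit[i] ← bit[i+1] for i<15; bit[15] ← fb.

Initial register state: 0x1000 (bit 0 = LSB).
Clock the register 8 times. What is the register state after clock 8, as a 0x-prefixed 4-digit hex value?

0x1110

reg_0 = 0x1000
clock 1: out=0, reg = 0x8800
clock 2: out=0, reg = 0x4400
clock 3: out=0, reg = 0x2200
clock 4: out=0, reg = 0x1100
clock 5: out=0, reg = 0x8880
clock 6: out=0, reg = 0x4440
clock 7: out=0, reg = 0x2220
clock 8: out=0, reg = 0x1110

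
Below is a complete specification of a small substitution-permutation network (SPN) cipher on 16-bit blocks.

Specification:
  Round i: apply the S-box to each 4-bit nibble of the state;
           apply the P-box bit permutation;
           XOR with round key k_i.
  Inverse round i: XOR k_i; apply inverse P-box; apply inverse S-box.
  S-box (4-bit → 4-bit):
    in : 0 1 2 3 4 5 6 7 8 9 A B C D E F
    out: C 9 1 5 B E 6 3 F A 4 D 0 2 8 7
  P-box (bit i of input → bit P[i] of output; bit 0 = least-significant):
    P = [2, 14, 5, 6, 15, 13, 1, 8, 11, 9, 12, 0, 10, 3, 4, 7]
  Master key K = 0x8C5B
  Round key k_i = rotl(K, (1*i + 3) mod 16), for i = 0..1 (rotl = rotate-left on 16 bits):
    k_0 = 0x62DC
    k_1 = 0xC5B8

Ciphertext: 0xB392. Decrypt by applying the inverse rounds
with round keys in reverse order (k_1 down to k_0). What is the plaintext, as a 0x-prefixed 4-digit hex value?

s_0 = ciphertext = 0xB392
s_1 = InvRound(s_0, k_1) = 0x7666
s_2 = InvRound(s_1, k_0) = 0x8AAA

0x8AAA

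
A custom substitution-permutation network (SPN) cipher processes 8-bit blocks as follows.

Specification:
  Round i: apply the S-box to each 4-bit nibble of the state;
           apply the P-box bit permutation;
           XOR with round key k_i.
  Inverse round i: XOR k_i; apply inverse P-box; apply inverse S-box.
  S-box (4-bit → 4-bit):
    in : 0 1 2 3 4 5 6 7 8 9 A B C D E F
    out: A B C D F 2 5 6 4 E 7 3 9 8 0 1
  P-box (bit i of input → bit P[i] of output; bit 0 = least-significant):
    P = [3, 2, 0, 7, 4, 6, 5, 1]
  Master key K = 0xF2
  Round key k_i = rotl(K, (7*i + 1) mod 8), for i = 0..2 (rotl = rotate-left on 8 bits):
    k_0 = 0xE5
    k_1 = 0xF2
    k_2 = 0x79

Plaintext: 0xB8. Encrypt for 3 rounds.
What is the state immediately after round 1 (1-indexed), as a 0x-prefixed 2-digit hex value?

s_0 = plaintext = 0xB8
s_1 = Round(s_0, k_0) = 0xB4
s_2 = Round(s_1, k_1) = 0x2F
s_3 = Round(s_2, k_2) = 0x53

0xB4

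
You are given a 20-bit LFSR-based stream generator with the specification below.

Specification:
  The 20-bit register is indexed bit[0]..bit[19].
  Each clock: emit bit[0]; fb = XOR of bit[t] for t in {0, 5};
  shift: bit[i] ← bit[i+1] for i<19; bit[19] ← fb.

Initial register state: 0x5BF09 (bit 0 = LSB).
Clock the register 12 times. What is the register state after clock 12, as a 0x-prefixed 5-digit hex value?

0x2F15B

reg_0 = 0x5BF09
clock 1: out=1, reg = 0xADF84
clock 2: out=0, reg = 0x56FC2
clock 3: out=0, reg = 0x2B7E1
clock 4: out=1, reg = 0x15BF0
clock 5: out=0, reg = 0x8ADF8
clock 6: out=0, reg = 0xC56FC
clock 7: out=0, reg = 0xE2B7E
clock 8: out=0, reg = 0xF15BF
clock 9: out=1, reg = 0x78ADF
clock 10: out=1, reg = 0xBC56F
clock 11: out=1, reg = 0x5E2B7
clock 12: out=1, reg = 0x2F15B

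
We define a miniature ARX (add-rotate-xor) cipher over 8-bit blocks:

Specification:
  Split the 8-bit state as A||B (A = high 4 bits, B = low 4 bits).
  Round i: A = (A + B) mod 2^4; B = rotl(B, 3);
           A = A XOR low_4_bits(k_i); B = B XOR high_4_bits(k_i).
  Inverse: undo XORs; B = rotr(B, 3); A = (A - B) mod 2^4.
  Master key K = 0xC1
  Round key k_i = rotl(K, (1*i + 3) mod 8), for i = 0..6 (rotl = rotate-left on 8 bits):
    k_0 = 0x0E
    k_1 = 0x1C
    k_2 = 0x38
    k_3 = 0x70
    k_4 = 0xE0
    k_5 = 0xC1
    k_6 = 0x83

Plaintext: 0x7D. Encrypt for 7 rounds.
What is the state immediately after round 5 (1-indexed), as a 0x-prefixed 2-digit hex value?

0x95

s_0 = plaintext = 0x7D
s_1 = Round(s_0, k_0) = 0xAE
s_2 = Round(s_1, k_1) = 0x46
s_3 = Round(s_2, k_2) = 0x20
s_4 = Round(s_3, k_3) = 0x27
s_5 = Round(s_4, k_4) = 0x95
s_6 = Round(s_5, k_5) = 0xF6
s_7 = Round(s_6, k_6) = 0x6B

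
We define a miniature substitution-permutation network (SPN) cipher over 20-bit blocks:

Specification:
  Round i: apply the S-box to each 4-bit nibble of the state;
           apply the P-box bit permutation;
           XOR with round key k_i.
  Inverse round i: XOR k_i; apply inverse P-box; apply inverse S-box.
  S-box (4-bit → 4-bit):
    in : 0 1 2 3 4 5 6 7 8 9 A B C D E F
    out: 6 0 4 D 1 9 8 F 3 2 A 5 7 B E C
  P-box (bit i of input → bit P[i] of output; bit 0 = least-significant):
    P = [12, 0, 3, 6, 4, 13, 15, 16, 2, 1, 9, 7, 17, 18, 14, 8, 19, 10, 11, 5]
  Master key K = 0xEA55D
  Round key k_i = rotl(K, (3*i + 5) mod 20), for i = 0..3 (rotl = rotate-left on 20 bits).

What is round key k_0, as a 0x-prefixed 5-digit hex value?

0x4ABBD

K = 0xEA55D
k_0 = rotl(K, (3*0+5) mod 20) = rotl(K, 5) = 0x4ABBD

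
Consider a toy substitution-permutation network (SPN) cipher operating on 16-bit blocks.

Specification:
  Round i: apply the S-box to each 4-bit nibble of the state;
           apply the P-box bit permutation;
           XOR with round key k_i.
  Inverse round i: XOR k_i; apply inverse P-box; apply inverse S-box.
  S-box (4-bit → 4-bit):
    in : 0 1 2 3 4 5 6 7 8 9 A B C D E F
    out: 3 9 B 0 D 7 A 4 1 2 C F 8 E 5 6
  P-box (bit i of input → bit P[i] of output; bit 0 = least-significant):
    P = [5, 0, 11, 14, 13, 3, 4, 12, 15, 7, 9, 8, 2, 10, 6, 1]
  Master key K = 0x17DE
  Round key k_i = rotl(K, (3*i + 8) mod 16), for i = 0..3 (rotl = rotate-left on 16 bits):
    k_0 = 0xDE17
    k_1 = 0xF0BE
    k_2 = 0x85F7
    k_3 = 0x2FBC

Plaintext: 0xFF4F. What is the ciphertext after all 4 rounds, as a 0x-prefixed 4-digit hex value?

0x1F4B

s_0 = plaintext = 0xFF4F
s_1 = Round(s_0, k_0) = 0xE0C6
s_2 = Round(s_1, k_1) = 0x207B
s_3 = Round(s_2, k_2) = 0x4940
s_4 = Round(s_3, k_3) = 0x1F4B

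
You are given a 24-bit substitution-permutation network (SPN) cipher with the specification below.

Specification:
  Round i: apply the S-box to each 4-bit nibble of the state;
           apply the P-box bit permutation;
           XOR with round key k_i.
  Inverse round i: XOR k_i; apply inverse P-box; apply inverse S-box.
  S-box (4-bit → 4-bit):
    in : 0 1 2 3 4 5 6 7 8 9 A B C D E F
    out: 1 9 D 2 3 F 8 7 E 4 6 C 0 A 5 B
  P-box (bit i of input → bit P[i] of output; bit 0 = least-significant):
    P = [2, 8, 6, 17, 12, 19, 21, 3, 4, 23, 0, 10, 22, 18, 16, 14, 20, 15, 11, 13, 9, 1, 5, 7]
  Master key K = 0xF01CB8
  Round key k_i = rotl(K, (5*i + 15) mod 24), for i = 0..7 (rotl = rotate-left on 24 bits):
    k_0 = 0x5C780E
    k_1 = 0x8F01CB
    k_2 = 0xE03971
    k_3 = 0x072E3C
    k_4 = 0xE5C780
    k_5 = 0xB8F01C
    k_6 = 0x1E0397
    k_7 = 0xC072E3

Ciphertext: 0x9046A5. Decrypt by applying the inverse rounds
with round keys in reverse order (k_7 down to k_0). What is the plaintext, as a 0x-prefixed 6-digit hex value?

0x24BA1B

s_0 = ciphertext = 0x9046A5
s_1 = InvRound(s_0, k_7) = 0x31060E
s_2 = InvRound(s_1, k_6) = 0x6CA28D
s_3 = InvRound(s_2, k_5) = 0x10F70C
s_4 = InvRound(s_3, k_4) = 0x617320
s_5 = InvRound(s_4, k_3) = 0xC9F12F
s_6 = InvRound(s_5, k_2) = 0x3AB08E
s_7 = InvRound(s_6, k_1) = 0xCFAAE7
s_8 = InvRound(s_7, k_0) = 0x24BA1B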